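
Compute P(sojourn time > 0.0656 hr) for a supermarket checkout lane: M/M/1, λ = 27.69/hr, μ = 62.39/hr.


W ~ Exponential(μ−λ) for M/M/1.
μ − λ = 62.39 − 27.69 = 34.7000
P(W > t) = e^{−(μ−λ)t} = e^{−2.2763} = 0.102661

Final: 0.102661


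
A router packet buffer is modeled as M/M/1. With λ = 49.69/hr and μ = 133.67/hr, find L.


ρ = λ/μ = 49.69/133.67 = 0.3717
L = ρ/(1−ρ) = 0.3717/(1 − 0.3717) = 0.3717/0.6283 = 0.5917

Final: 0.5917


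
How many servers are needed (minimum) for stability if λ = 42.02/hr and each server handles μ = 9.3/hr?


Stability requires cμ > λ ⇔ c > λ/μ.
λ/μ = 42.02/9.3 = 4.5183
Minimum integer c = ⌊4.5183⌋ + 1 = 5
Check: 5·9.3 = 46.50 > 42.02, while 4·9.3 = 37.20 ≤ 42.02

Final: 5 servers


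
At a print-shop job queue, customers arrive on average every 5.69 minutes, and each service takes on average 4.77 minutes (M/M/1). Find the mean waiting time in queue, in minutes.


λ = 60/5.69 = 10.5448 /hr
μ = 60/4.77 = 12.5786 /hr
ρ = λ/μ = 10.5448/12.5786 = 0.8383
Wq = ρ/(μ−λ) = 0.8383/(12.5786−10.5448) = 0.41219 hr
In minutes: 0.41219·60 = 24.731 min

Final: 24.731 min


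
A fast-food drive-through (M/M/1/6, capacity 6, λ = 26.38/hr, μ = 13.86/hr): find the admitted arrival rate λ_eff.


ρ = 1.9033; P_K = (1−ρ)ρ^6/(1−ρ^7) = 0.479906
λ_eff = λ(1 − P_K) = 26.38·(1 − 0.479906) = 26.38·0.520094 = 13.7201 /hr

Final: 13.7201 /hr


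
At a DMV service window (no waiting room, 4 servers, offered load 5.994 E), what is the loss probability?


B(c,a) = (a^c/c!) / Σ_{k=0}^{c} a^k/k!
a^4/4! = 53.784324
Σ terms (k=0..4): 1.00000 + 5.99400 + 17.96402 + 35.89211 + 53.78432 = 114.634450
B = 53.784324/114.634450 = 0.469181

Final: 0.469181


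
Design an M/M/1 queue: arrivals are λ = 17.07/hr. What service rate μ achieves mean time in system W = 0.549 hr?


W = 1/(μ−λ) ⇒ μ − λ = 1/W = 1/0.549 = 1.8215
μ = λ + 1/W = 17.07 + 1.8215 = 18.8915 per hr

Final: 18.8915 /hr


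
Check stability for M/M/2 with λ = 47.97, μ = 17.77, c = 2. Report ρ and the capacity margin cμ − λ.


Total capacity cμ = 2·17.77 = 35.54/hr
ρ = λ/(cμ) = 47.97/35.54 = 1.3497
Stable ⇔ ρ < 1: NO
Spare capacity = cμ − λ = 35.54 − 47.97 = -12.43/hr

Final: ρ = 1.3497; unstable; margin = -12.43/hr


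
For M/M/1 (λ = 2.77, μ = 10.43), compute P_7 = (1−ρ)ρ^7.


ρ = 2.77/10.43 = 0.2656
P_n = (1−ρ)·ρ^n = (1 − 0.2656)·0.2656^7 = 0.7344·0.00009319 = 0.00006844

Final: 0.00006844


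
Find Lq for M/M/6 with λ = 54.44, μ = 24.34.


a = λ/μ = 2.2366; ρ = a/6 = 0.3728
P₀ = 0.106505
Lq = P₀·a^c·ρ / (c!·(1−ρ)²) = 0.106505·125.19450·0.3728/(720·0.39341)
= 0.01755

Final: 0.01755


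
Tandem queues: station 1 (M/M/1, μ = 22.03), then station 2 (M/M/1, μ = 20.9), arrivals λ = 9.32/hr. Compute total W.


Each node sees arrival rate λ = 9.32/hr (tandem ⇒ throughput preserved).
W₁ = 1/(μ₁−λ) = 1/(22.03−9.32) = 0.07868 hr
W₂ = 1/(μ₂−λ) = 1/(20.9−9.32) = 0.08636 hr
W_total = W₁ + W₂ = 0.07868 + 0.08636 = 0.16503 hr

Final: 0.16503 hr


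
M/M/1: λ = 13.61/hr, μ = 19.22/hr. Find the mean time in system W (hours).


W = 1/(μ−λ) = 1/(19.22 − 13.61) = 1/5.61 = 0.1783 hr

Final: 0.1783 hr


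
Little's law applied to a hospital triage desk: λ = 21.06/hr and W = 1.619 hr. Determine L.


L = λW = 21.06·1.619 = 34.0961

Final: 34.0961


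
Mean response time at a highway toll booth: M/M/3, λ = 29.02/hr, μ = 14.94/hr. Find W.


a = 1.9424; ρ = 0.6475; P₀ = 0.120569
Lq = P₀·a^c·ρ/(c!(1−ρ)²) = 0.76733
Wq = Lq/λ = 0.76733/29.02 = 0.02644 hr
W = Wq + 1/μ = 0.02644 + 0.06693 = 0.09338 hr

Final: 0.09338 hr


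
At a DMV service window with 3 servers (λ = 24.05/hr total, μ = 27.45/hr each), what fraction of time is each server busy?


ρ = λ/(cμ) = 24.05/(3·27.45) = 24.05/82.35 = 0.2920

Final: 0.2920


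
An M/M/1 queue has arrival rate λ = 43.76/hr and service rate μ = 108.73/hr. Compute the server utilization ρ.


ρ = λ/μ = 43.76/108.73 = 0.4025

Final: 0.4025


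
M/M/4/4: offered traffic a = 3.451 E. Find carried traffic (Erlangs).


B(4,3.451) = 0.255111 (Erlang-B)
Carried load = a(1 − B) = 3.451·(1 − 0.255111) = 3.451·0.744889 = 2.5706 E

Final: 2.5706 Erlangs


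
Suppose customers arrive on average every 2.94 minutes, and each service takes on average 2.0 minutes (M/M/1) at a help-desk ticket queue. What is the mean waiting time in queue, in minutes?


λ = 60/2.94 = 20.4082 /hr
μ = 60/2.0 = 30.0000 /hr
ρ = λ/μ = 20.4082/30.0000 = 0.6803
Wq = ρ/(μ−λ) = 0.6803/(30.0000−20.4082) = 0.07092 hr
In minutes: 0.07092·60 = 4.255 min

Final: 4.255 min


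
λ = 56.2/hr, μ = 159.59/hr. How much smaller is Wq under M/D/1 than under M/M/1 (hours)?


ρ = 56.2/159.59 = 0.3522
Wq(M/M/1) = ρ/(μ−λ) = 0.3522/103.39 = 0.003406 hr
Wq(M/D/1) = ρ/(2(μ−λ)) = 0.001703 hr
Savings = 0.003406 − 0.001703 = 0.001703 hr

Final: 0.001703 hr


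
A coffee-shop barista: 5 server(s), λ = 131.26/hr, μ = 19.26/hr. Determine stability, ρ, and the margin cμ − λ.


Total capacity cμ = 5·19.26 = 96.30/hr
ρ = λ/(cμ) = 131.26/96.30 = 1.3630
Stable ⇔ ρ < 1: NO
Spare capacity = cμ − λ = 96.30 − 131.26 = -34.96/hr

Final: ρ = 1.3630; unstable; margin = -34.96/hr


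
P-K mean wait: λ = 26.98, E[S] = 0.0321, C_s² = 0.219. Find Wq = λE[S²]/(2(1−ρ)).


ρ = λ·E[S] = 26.98·0.0321 = 0.8661
E[S²] = E[S]²(1+C_s²) = 0.0321²·(1+0.219) = 0.001256
Wq = λ·E[S²]/(2(1−ρ)) = 26.98·0.001256/(2·0.1339) = 0.12651 hr

Final: 0.12651 hr


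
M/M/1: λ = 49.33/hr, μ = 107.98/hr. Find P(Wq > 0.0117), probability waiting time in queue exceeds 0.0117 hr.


ρ = 49.33/107.98 = 0.4568
P(Wq > t) = ρ·e^{−(μ−λ)t} = 0.4568·e^{−0.6862}
= 0.4568·0.503483 = 0.230013

Final: 0.230013


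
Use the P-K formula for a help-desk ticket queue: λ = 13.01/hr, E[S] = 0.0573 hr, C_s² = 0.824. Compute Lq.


ρ = λ·E[S] = 13.01·0.0573 = 0.7455
Lq = ρ²(1+C_s²)/(2(1−ρ)) = 0.5557·(1+0.824)/(2·0.2545)
= 0.5557·1.8240/0.5091 = 1.99125

Final: 1.99125


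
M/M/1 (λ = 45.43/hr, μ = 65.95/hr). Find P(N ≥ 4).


ρ = 45.43/65.95 = 0.6889
P(N ≥ n) = ρ^n = 0.6889^4 = 0.225171

Final: 0.225171


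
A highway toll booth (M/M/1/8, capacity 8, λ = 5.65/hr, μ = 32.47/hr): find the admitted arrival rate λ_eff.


ρ = 0.1740; P_K = (1−ρ)ρ^8/(1−ρ^9) = 0.0000006942
λ_eff = λ(1 − P_K) = 5.65·(1 − 0.0000006942) = 5.65·0.999999 = 5.6500 /hr

Final: 5.6500 /hr


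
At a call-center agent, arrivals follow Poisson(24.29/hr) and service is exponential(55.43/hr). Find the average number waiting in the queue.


ρ = 24.29/55.43 = 0.4382
Lq = ρ²/(1−ρ) = 0.1920/0.5618 = 0.3418

Final: 0.3418


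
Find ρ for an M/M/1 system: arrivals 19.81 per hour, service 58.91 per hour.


ρ = λ/μ = 19.81/58.91 = 0.3363

Final: 0.3363


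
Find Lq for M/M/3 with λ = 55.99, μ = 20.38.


a = λ/μ = 2.7473; ρ = a/3 = 0.9158
P₀ = 0.020597
Lq = P₀·a^c·ρ / (c!·(1−ρ)²) = 0.020597·20.73571·0.9158/(6·0.007095)
= 9.18762

Final: 9.18762


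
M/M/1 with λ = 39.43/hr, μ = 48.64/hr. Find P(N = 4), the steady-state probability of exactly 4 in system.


ρ = 39.43/48.64 = 0.8106
P_n = (1−ρ)·ρ^n = (1 − 0.8106)·0.8106^4 = 0.1894·0.431850 = 0.081771

Final: 0.081771


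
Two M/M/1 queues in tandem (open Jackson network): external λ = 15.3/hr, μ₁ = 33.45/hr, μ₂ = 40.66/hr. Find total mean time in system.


Each node sees arrival rate λ = 15.3/hr (tandem ⇒ throughput preserved).
W₁ = 1/(μ₁−λ) = 1/(33.45−15.3) = 0.05510 hr
W₂ = 1/(μ₂−λ) = 1/(40.66−15.3) = 0.03943 hr
W_total = W₁ + W₂ = 0.05510 + 0.03943 = 0.09453 hr

Final: 0.09453 hr


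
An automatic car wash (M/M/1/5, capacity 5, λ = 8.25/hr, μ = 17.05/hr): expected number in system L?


ρ = 8.25/17.05 = 0.4839
L = ρ[1 − (K+1)ρ^K + Kρ^(K+1)] / [(1−ρ)(1−ρ^(K+1))]
Numerator: 0.4839·(1 − 6·0.026525 + 5·0.012834) = 0.437915
Denominator: (0.5161)·(0.987166) = 0.509505
L = 0.437915/0.509505 = 0.8595

Final: 0.8595


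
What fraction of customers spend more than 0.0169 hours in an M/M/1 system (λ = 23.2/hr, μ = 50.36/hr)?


W ~ Exponential(μ−λ) for M/M/1.
μ − λ = 50.36 − 23.2 = 27.1600
P(W > t) = e^{−(μ−λ)t} = e^{−0.4590} = 0.631913

Final: 0.631913


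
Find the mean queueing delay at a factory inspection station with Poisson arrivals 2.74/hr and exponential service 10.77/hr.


ρ = 2.74/10.77 = 0.2544
Wq = ρ/(μ−λ) = 0.2544/(10.77 − 2.74) = 0.2544/8.03 = 0.03168 hr

Final: 0.03168 hr


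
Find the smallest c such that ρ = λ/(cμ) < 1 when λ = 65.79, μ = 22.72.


Stability requires cμ > λ ⇔ c > λ/μ.
λ/μ = 65.79/22.72 = 2.8957
Minimum integer c = ⌊2.8957⌋ + 1 = 3
Check: 3·22.72 = 68.16 > 65.79, while 2·22.72 = 45.44 ≤ 65.79

Final: 3 servers


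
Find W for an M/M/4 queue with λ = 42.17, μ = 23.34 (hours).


a = 1.8068; ρ = 0.4517; P₀ = 0.160468
Lq = P₀·a^c·ρ/(c!(1−ρ)²) = 0.10705
Wq = Lq/λ = 0.10705/42.17 = 0.002539 hr
W = Wq + 1/μ = 0.002539 + 0.04284 = 0.04538 hr

Final: 0.04538 hr


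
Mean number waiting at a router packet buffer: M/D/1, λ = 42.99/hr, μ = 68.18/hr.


ρ = 42.99/68.18 = 0.6305
M/D/1: Lq = ρ²/(2(1−ρ)) = 0.3976/(2·0.3695) = 0.53805

Final: 0.53805


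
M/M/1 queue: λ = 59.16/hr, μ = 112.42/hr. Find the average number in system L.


ρ = λ/μ = 59.16/112.42 = 0.5262
L = ρ/(1−ρ) = 0.5262/(1 − 0.5262) = 0.5262/0.4738 = 1.1108

Final: 1.1108


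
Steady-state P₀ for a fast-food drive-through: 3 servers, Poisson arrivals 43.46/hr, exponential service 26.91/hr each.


a = λ/μ = 43.46/26.91 = 1.6150; ρ = a/c = 0.5383
Σ_{k=0}^{2} a^k/k! (terms k=0..2) = 1.00000 + 1.61501 + 1.30413 = 3.91915
Tail: a^3/(3!(1−ρ)) = 4.21239/(6·0.4617) = 1.52073
P₀ = 1/(3.91915 + 1.52073) = 1/5.43988 = 0.183828

Final: 0.183828


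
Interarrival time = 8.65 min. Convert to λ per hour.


λ = 1/(interarrival time) in consistent units.
1 hour = 60 min, so λ = 60/8.65 = 6.9364 per hour

Final: 6.9364 /hr


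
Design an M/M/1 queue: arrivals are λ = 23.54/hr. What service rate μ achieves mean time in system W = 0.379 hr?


W = 1/(μ−λ) ⇒ μ − λ = 1/W = 1/0.379 = 2.6385
μ = λ + 1/W = 23.54 + 2.6385 = 26.1785 per hr

Final: 26.1785 /hr


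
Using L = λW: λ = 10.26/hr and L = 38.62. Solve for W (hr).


W = L/λ = 38.62/10.26 = 3.7641 hr

Final: 3.7641 hr


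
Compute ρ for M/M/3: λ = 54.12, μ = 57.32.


ρ = λ/(cμ) = 54.12/(3·57.32) = 54.12/171.96 = 0.3147

Final: 0.3147


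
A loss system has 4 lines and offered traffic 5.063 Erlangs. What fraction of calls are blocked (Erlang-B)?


B(c,a) = (a^c/c!) / Σ_{k=0}^{c} a^k/k!
a^4/4! = 27.379182
Σ terms (k=0..4): 1.00000 + 5.06300 + 12.81698 + 21.63080 + 27.37918 = 67.889964
B = 27.379182/67.889964 = 0.403288

Final: 0.403288


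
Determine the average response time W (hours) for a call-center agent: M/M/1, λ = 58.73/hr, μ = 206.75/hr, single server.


W = 1/(μ−λ) = 1/(206.75 − 58.73) = 1/148.02 = 0.006756 hr

Final: 0.006756 hr


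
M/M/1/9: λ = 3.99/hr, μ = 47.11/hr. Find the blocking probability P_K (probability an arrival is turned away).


ρ = λ/μ = 3.99/47.11 = 0.08470
P_K = (1−ρ)ρ^K/(1−ρ^(K+1)) = (0.9153·2.243e-10)/(1 − 1.899e-11)
= 2.053e-10/1.000000 = 2.053e-10

Final: 2.053e-10


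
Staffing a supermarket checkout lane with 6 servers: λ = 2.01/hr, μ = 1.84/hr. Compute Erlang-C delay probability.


a = λ/μ = 1.0924; ρ = a/6 = 0.1821
P₀ = 0.335402 (from M/M/c formula)
C(c,a) = [a^c/(c!(1−ρ))]·P₀ = [1.69930/(720·0.8179)]·0.335402
= 0.002885·0.335402 = 0.0009678

Final: 0.0009678


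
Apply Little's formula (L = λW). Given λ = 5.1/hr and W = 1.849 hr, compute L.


L = λW = 5.1·1.849 = 9.4299

Final: 9.4299


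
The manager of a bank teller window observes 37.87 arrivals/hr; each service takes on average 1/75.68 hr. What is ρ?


ρ = λ/μ = 37.87/75.68 = 0.5004

Final: 0.5004


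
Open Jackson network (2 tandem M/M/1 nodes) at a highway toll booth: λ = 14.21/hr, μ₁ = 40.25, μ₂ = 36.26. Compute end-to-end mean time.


Each node sees arrival rate λ = 14.21/hr (tandem ⇒ throughput preserved).
W₁ = 1/(μ₁−λ) = 1/(40.25−14.21) = 0.03840 hr
W₂ = 1/(μ₂−λ) = 1/(36.26−14.21) = 0.04535 hr
W_total = W₁ + W₂ = 0.03840 + 0.04535 = 0.08375 hr

Final: 0.08375 hr


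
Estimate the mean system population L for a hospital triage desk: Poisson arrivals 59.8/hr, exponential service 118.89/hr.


ρ = λ/μ = 59.8/118.89 = 0.5030
L = ρ/(1−ρ) = 0.5030/(1 − 0.5030) = 0.5030/0.4970 = 1.0120

Final: 1.0120


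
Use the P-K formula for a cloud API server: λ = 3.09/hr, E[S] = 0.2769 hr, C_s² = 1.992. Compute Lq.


ρ = λ·E[S] = 3.09·0.2769 = 0.8556
Lq = ρ²(1+C_s²)/(2(1−ρ)) = 0.7321·(1+1.992)/(2·0.1444)
= 0.7321·2.9920/0.2888 = 7.58561

Final: 7.58561


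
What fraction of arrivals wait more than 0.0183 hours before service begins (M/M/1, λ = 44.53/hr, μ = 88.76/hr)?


ρ = 44.53/88.76 = 0.5017
P(Wq > t) = ρ·e^{−(μ−λ)t} = 0.5017·e^{−0.8094}
= 0.5017·0.445121 = 0.223313

Final: 0.223313


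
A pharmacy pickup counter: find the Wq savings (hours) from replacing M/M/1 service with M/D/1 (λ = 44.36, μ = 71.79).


ρ = 44.36/71.79 = 0.6179
Wq(M/M/1) = ρ/(μ−λ) = 0.6179/27.43 = 0.02253 hr
Wq(M/D/1) = ρ/(2(μ−λ)) = 0.01126 hr
Savings = 0.02253 − 0.01126 = 0.01126 hr

Final: 0.01126 hr


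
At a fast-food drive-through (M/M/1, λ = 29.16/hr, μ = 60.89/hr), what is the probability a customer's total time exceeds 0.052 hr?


W ~ Exponential(μ−λ) for M/M/1.
μ − λ = 60.89 − 29.16 = 31.7300
P(W > t) = e^{−(μ−λ)t} = e^{−1.6500} = 0.192058

Final: 0.192058


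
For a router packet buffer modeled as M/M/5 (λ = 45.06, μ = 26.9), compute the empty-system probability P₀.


a = λ/μ = 45.06/26.9 = 1.6751; ρ = a/c = 0.3350
Σ_{k=0}^{4} a^k/k! (terms k=0..4) = 1.00000 + 1.67509 + 1.40297 + 0.78337 + 0.32805 = 5.18948
Tail: a^5/(5!(1−ρ)) = 13.18847/(120·0.6650) = 0.16527
P₀ = 1/(5.18948 + 0.16527) = 1/5.35476 = 0.186750

Final: 0.186750


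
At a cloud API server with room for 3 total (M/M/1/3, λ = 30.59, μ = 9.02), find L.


ρ = 30.59/9.02 = 3.3914
L = ρ[1 − (K+1)ρ^K + Kρ^(K+1)] / [(1−ρ)(1−ρ^(K+1))]
Numerator: 3.3914·(1 − 4·39.004869 + 3·132.279260) = 820.091132
Denominator: (-2.3914)·(-131.279260) = 313.934994
L = 820.091132/313.934994 = 2.6123

Final: 2.6123


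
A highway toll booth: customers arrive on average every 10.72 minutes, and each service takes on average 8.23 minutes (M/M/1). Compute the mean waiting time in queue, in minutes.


λ = 60/10.72 = 5.5970 /hr
μ = 60/8.23 = 7.2904 /hr
ρ = λ/μ = 5.5970/7.2904 = 0.7677
Wq = ρ/(μ−λ) = 0.7677/(7.2904−5.5970) = 0.45337 hr
In minutes: 0.45337·60 = 27.202 min

Final: 27.202 min


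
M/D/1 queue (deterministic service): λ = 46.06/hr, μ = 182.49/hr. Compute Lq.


ρ = 46.06/182.49 = 0.2524
M/D/1: Lq = ρ²/(2(1−ρ)) = 0.06370/(2·0.7476) = 0.04261

Final: 0.04261


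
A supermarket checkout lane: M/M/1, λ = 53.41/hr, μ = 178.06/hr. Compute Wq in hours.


ρ = 53.41/178.06 = 0.3000
Wq = ρ/(μ−λ) = 0.3000/(178.06 − 53.41) = 0.3000/124.65 = 0.002406 hr

Final: 0.002406 hr


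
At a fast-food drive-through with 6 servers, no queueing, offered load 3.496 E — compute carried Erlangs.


B(6,3.496) = 0.082221 (Erlang-B)
Carried load = a(1 − B) = 3.496·(1 − 0.082221) = 3.496·0.917779 = 3.2086 E

Final: 3.2086 Erlangs


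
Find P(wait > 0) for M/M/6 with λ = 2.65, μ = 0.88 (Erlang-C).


a = λ/μ = 3.0114; ρ = a/6 = 0.5019
P₀ = 0.048388 (from M/M/c formula)
C(c,a) = [a^c/(c!(1−ρ))]·P₀ = [745.72587/(720·0.4981)]·0.048388
= 2.07934·0.048388 = 0.100615

Final: 0.100615


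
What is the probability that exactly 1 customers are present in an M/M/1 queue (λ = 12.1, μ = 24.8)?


ρ = 12.1/24.8 = 0.4879
P_n = (1−ρ)·ρ^n = (1 − 0.4879)·0.4879^1 = 0.5121·0.487903 = 0.249854

Final: 0.249854


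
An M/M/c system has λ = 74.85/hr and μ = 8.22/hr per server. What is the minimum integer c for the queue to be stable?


Stability requires cμ > λ ⇔ c > λ/μ.
λ/μ = 74.85/8.22 = 9.1058
Minimum integer c = ⌊9.1058⌋ + 1 = 10
Check: 10·8.22 = 82.20 > 74.85, while 9·8.22 = 73.98 ≤ 74.85

Final: 10 servers


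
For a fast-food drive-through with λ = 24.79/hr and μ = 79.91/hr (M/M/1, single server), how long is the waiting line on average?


ρ = 24.79/79.91 = 0.3102
Lq = ρ²/(1−ρ) = 0.09624/0.6898 = 0.1395

Final: 0.1395


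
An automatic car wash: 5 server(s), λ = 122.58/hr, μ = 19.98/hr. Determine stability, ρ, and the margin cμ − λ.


Total capacity cμ = 5·19.98 = 99.90/hr
ρ = λ/(cμ) = 122.58/99.90 = 1.2270
Stable ⇔ ρ < 1: NO
Spare capacity = cμ − λ = 99.90 − 122.58 = -22.68/hr

Final: ρ = 1.2270; unstable; margin = -22.68/hr


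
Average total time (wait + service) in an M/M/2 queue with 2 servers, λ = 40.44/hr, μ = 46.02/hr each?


a = 0.8787; ρ = 0.4394; P₀ = 0.389493
Lq = P₀·a^c·ρ/(c!(1−ρ)²) = 0.21023
Wq = Lq/λ = 0.21023/40.44 = 0.005198 hr
W = Wq + 1/μ = 0.005198 + 0.02173 = 0.02693 hr

Final: 0.02693 hr


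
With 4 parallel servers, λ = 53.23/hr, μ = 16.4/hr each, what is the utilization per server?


ρ = λ/(cμ) = 53.23/(4·16.4) = 53.23/65.60 = 0.8114

Final: 0.8114


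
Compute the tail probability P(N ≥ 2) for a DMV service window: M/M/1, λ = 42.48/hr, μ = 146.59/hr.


ρ = 42.48/146.59 = 0.2898
P(N ≥ n) = ρ^n = 0.2898^2 = 0.083977

Final: 0.083977


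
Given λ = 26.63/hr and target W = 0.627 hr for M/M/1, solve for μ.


W = 1/(μ−λ) ⇒ μ − λ = 1/W = 1/0.627 = 1.5949
μ = λ + 1/W = 26.63 + 1.5949 = 28.2249 per hr

Final: 28.2249 /hr


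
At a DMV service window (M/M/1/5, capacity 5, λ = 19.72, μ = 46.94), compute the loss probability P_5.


ρ = λ/μ = 19.72/46.94 = 0.4201
P_K = (1−ρ)ρ^K/(1−ρ^(K+1)) = (0.5799·0.013086)/(1 − 0.005498)
= 0.007589/0.994502 = 0.007631

Final: 0.007631


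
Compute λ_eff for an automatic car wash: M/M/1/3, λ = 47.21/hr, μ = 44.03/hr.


ρ = 1.0722; P_K = (1−ρ)ρ^3/(1−ρ^4) = 0.276725
λ_eff = λ(1 − P_K) = 47.21·(1 − 0.276725) = 47.21·0.723275 = 34.1458 /hr

Final: 34.1458 /hr


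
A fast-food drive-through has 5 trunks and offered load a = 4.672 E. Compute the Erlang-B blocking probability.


B(c,a) = (a^c/c!) / Σ_{k=0}^{c} a^k/k!
a^5/5! = 18.549531
Σ terms (k=0..5): 1.00000 + 4.67200 + 10.91379 + 16.99641 + 19.85181 + 18.54953 = 71.983544
B = 18.549531/71.983544 = 0.257691

Final: 0.257691


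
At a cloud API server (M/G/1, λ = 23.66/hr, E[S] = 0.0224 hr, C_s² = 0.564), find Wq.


ρ = λ·E[S] = 23.66·0.0224 = 0.5300
E[S²] = E[S]²(1+C_s²) = 0.0224²·(1+0.564) = 0.0007848
Wq = λ·E[S²]/(2(1−ρ)) = 23.66·0.0007848/(2·0.4700) = 0.01975 hr

Final: 0.01975 hr


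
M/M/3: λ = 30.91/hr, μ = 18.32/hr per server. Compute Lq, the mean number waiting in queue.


a = λ/μ = 1.6872; ρ = a/3 = 0.5624
P₀ = 0.168351
Lq = P₀·a^c·ρ / (c!·(1−ρ)²) = 0.168351·4.80309·0.5624/(6·0.19149)
= 0.39582

Final: 0.39582


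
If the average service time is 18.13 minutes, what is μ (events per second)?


μ = 1/(service time) in consistent units.
1 second = 0.0166667 min, so μ = 0.0166667/18.13 = 0.0009193 per second

Final: 0.0009193 /sec


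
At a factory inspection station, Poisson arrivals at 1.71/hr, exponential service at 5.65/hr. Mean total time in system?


W = 1/(μ−λ) = 1/(5.65 − 1.71) = 1/3.94 = 0.2538 hr

Final: 0.2538 hr


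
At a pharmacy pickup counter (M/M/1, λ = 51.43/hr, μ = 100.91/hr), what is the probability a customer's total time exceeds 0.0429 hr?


W ~ Exponential(μ−λ) for M/M/1.
μ − λ = 100.91 − 51.43 = 49.4800
P(W > t) = e^{−(μ−λ)t} = e^{−2.1227} = 0.119709

Final: 0.119709


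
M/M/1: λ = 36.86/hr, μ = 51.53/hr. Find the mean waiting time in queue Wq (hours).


ρ = 36.86/51.53 = 0.7153
Wq = ρ/(μ−λ) = 0.7153/(51.53 − 36.86) = 0.7153/14.67 = 0.04876 hr

Final: 0.04876 hr


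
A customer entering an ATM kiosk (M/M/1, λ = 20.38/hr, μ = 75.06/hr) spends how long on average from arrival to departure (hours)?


W = 1/(μ−λ) = 1/(75.06 − 20.38) = 1/54.68 = 0.01829 hr

Final: 0.01829 hr


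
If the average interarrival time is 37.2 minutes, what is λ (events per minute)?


λ = 1/(interarrival time) in consistent units.
1 minute = 1 min, so λ = 1/37.2 = 0.02688 per minute

Final: 0.02688 /min


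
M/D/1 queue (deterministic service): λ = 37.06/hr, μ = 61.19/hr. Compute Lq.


ρ = 37.06/61.19 = 0.6057
M/D/1: Lq = ρ²/(2(1−ρ)) = 0.3668/(2·0.3943) = 0.46510

Final: 0.46510


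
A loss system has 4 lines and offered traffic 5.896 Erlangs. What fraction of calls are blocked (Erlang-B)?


B(c,a) = (a^c/c!) / Σ_{k=0}^{c} a^k/k!
a^4/4! = 50.352224
Σ terms (k=0..4): 1.00000 + 5.89600 + 17.38141 + 34.16026 + 50.35222 = 108.789893
B = 50.352224/108.789893 = 0.462839

Final: 0.462839


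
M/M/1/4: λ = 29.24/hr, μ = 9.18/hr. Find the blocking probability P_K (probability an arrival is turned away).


ρ = λ/μ = 29.24/9.18 = 3.1852
P_K = (1−ρ)ρ^K/(1−ρ^(K+1)) = (-2.1852·102.929236)/(1 − 327.848677)
= -224.919441/-326.848677 = 0.688145

Final: 0.688145


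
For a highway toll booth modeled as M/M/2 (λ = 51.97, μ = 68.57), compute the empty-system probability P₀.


a = λ/μ = 51.97/68.57 = 0.7579; ρ = a/c = 0.3790
Σ_{k=0}^{1} a^k/k! (terms k=0..1) = 1.00000 + 0.75791 = 1.75791
Tail: a^2/(2!(1−ρ)) = 0.57443/(2·0.6210) = 0.46247
P₀ = 1/(1.75791 + 0.46247) = 1/2.22038 = 0.450373

Final: 0.450373


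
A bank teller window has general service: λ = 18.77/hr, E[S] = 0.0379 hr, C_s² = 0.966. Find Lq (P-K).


ρ = λ·E[S] = 18.77·0.0379 = 0.7114
Lq = ρ²(1+C_s²)/(2(1−ρ)) = 0.5061·(1+0.966)/(2·0.2886)
= 0.5061·1.9660/0.5772 = 1.72361

Final: 1.72361


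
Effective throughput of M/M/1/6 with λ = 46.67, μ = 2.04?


ρ = 22.8775; P_K = (1−ρ)ρ^6/(1−ρ^7) = 0.956289
λ_eff = λ(1 − P_K) = 46.67·(1 − 0.956289) = 46.67·0.043711 = 2.0400 /hr

Final: 2.0400 /hr


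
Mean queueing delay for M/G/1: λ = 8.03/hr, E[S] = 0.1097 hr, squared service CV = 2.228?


ρ = λ·E[S] = 8.03·0.1097 = 0.8809
E[S²] = E[S]²(1+C_s²) = 0.1097²·(1+2.228) = 0.038846
Wq = λ·E[S²]/(2(1−ρ)) = 8.03·0.038846/(2·0.1191) = 1.30945 hr

Final: 1.30945 hr


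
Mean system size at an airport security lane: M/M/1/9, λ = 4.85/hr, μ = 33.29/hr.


ρ = 4.85/33.29 = 0.1457
L = ρ[1 − (K+1)ρ^K + Kρ^(K+1)] / [(1−ρ)(1−ρ^(K+1))]
Numerator: 0.1457·(1 − 10·0.00000002957 + 9·0.000000004308) = 0.145689
Denominator: (0.8543)·(1.000000) = 0.854311
L = 0.145689/0.854311 = 0.1705

Final: 0.1705


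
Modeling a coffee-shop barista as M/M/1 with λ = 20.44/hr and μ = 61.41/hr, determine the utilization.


ρ = λ/μ = 20.44/61.41 = 0.3328

Final: 0.3328


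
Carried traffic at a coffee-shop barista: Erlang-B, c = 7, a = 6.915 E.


B(7,6.915) = 0.243590 (Erlang-B)
Carried load = a(1 − B) = 6.915·(1 − 0.243590) = 6.915·0.756410 = 5.2306 E

Final: 5.2306 Erlangs


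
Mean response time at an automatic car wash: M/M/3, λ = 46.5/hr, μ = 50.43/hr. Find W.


a = 0.9221; ρ = 0.3074; P₀ = 0.394350
Lq = P₀·a^c·ρ/(c!(1−ρ)²) = 0.03301
Wq = Lq/λ = 0.03301/46.5 = 0.0007099 hr
W = Wq + 1/μ = 0.0007099 + 0.01983 = 0.02054 hr

Final: 0.02054 hr


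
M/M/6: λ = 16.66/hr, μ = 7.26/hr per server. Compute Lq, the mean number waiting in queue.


a = λ/μ = 2.2948; ρ = a/6 = 0.3825
P₀ = 0.100443
Lq = P₀·a^c·ρ / (c!·(1−ρ)²) = 0.100443·146.02602·0.3825/(720·0.38135)
= 0.02043

Final: 0.02043


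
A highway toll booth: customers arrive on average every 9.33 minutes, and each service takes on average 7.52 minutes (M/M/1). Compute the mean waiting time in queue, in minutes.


λ = 60/9.33 = 6.4309 /hr
μ = 60/7.52 = 7.9787 /hr
ρ = λ/μ = 6.4309/7.9787 = 0.8060
Wq = ρ/(μ−λ) = 0.8060/(7.9787−6.4309) = 0.52072 hr
In minutes: 0.52072·60 = 31.243 min

Final: 31.243 min


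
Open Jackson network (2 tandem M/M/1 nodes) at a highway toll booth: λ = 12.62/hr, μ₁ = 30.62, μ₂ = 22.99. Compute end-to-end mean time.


Each node sees arrival rate λ = 12.62/hr (tandem ⇒ throughput preserved).
W₁ = 1/(μ₁−λ) = 1/(30.62−12.62) = 0.05556 hr
W₂ = 1/(μ₂−λ) = 1/(22.99−12.62) = 0.09643 hr
W_total = W₁ + W₂ = 0.05556 + 0.09643 = 0.15199 hr

Final: 0.15199 hr


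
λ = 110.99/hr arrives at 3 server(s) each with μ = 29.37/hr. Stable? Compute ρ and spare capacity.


Total capacity cμ = 3·29.37 = 88.11/hr
ρ = λ/(cμ) = 110.99/88.11 = 1.2597
Stable ⇔ ρ < 1: NO
Spare capacity = cμ − λ = 88.11 − 110.99 = -22.88/hr

Final: ρ = 1.2597; unstable; margin = -22.88/hr


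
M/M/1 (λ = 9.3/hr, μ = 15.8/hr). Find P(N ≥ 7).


ρ = 9.3/15.8 = 0.5886
P(N ≥ n) = ρ^n = 0.5886^7 = 0.024478

Final: 0.024478


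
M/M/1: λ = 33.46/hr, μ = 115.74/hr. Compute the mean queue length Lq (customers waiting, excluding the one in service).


ρ = 33.46/115.74 = 0.2891
Lq = ρ²/(1−ρ) = 0.08358/0.7109 = 0.1176

Final: 0.1176


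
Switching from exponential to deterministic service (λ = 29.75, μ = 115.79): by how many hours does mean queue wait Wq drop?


ρ = 29.75/115.79 = 0.2569
Wq(M/M/1) = ρ/(μ−λ) = 0.2569/86.04 = 0.002986 hr
Wq(M/D/1) = ρ/(2(μ−λ)) = 0.001493 hr
Savings = 0.002986 − 0.001493 = 0.001493 hr

Final: 0.001493 hr


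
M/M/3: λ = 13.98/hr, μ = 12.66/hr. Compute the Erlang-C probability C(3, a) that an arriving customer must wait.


a = λ/μ = 1.1043; ρ = a/3 = 0.3681
P₀ = 0.325827 (from M/M/c formula)
C(c,a) = [a^c/(c!(1−ρ))]·P₀ = [1.34654/(6·0.6319)]·0.325827
= 0.35515·0.325827 = 0.115718

Final: 0.115718


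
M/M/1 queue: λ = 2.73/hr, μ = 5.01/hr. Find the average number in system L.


ρ = λ/μ = 2.73/5.01 = 0.5449
L = ρ/(1−ρ) = 0.5449/(1 − 0.5449) = 0.5449/0.4551 = 1.1974

Final: 1.1974


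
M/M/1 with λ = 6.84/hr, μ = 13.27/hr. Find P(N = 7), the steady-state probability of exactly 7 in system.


ρ = 6.84/13.27 = 0.5154
P_n = (1−ρ)·ρ^n = (1 − 0.5154)·0.5154^7 = 0.4846·0.009667 = 0.004684

Final: 0.004684


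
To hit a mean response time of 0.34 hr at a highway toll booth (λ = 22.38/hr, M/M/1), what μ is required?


W = 1/(μ−λ) ⇒ μ − λ = 1/W = 1/0.34 = 2.9412
μ = λ + 1/W = 22.38 + 2.9412 = 25.3212 per hr

Final: 25.3212 /hr


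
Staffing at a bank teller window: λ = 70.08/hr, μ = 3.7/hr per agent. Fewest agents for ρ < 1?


Stability requires cμ > λ ⇔ c > λ/μ.
λ/μ = 70.08/3.7 = 18.9405
Minimum integer c = ⌊18.9405⌋ + 1 = 19
Check: 19·3.7 = 70.30 > 70.08, while 18·3.7 = 66.60 ≤ 70.08

Final: 19 servers


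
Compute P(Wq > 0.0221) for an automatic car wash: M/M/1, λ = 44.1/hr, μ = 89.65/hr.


ρ = 44.1/89.65 = 0.4919
P(Wq > t) = ρ·e^{−(μ−λ)t} = 0.4919·e^{−1.0067}
= 0.4919·0.365439 = 0.179764

Final: 0.179764


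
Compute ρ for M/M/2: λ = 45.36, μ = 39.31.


ρ = λ/(cμ) = 45.36/(2·39.31) = 45.36/78.62 = 0.5770

Final: 0.5770


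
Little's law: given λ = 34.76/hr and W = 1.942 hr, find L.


L = λW = 34.76·1.942 = 67.5039

Final: 67.5039


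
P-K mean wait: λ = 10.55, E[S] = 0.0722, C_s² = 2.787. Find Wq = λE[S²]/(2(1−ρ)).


ρ = λ·E[S] = 10.55·0.0722 = 0.7617
E[S²] = E[S]²(1+C_s²) = 0.0722²·(1+2.787) = 0.019741
Wq = λ·E[S²]/(2(1−ρ)) = 10.55·0.019741/(2·0.2383) = 0.43700 hr

Final: 0.43700 hr


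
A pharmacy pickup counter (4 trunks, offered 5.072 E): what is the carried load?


B(4,5.072) = 0.403989 (Erlang-B)
Carried load = a(1 − B) = 5.072·(1 − 0.403989) = 5.072·0.596011 = 3.0230 E

Final: 3.0230 Erlangs


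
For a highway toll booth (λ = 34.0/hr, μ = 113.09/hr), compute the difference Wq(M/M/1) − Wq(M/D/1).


ρ = 34.0/113.09 = 0.3006
Wq(M/M/1) = ρ/(μ−λ) = 0.3006/79.09 = 0.003801 hr
Wq(M/D/1) = ρ/(2(μ−λ)) = 0.001901 hr
Savings = 0.003801 − 0.001901 = 0.001901 hr

Final: 0.001901 hr


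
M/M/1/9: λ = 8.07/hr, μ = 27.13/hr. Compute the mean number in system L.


ρ = 8.07/27.13 = 0.2975
L = ρ[1 − (K+1)ρ^K + Kρ^(K+1)] / [(1−ρ)(1−ρ^(K+1))]
Numerator: 0.2975·(1 − 10·0.00001823 + 9·0.000005423) = 0.297417
Denominator: (0.7025)·(0.999995) = 0.702540
L = 0.297417/0.702540 = 0.4233

Final: 0.4233


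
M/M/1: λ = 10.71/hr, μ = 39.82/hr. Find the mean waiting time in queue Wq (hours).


ρ = 10.71/39.82 = 0.2690
Wq = ρ/(μ−λ) = 0.2690/(39.82 − 10.71) = 0.2690/29.11 = 0.009239 hr

Final: 0.009239 hr


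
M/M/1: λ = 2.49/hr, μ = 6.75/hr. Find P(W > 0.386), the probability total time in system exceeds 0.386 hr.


W ~ Exponential(μ−λ) for M/M/1.
μ − λ = 6.75 − 2.49 = 4.2600
P(W > t) = e^{−(μ−λ)t} = e^{−1.6444} = 0.193136

Final: 0.193136


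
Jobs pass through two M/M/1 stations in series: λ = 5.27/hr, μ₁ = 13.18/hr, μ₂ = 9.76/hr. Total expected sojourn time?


Each node sees arrival rate λ = 5.27/hr (tandem ⇒ throughput preserved).
W₁ = 1/(μ₁−λ) = 1/(13.18−5.27) = 0.12642 hr
W₂ = 1/(μ₂−λ) = 1/(9.76−5.27) = 0.22272 hr
W_total = W₁ + W₂ = 0.12642 + 0.22272 = 0.34914 hr

Final: 0.34914 hr


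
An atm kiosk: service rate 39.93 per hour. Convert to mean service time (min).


Mean service time = 1/μ = 1/39.93 hour = 0.02504 hour
In minutes: 0.02504 × 60 = 1.5026 min

Final: 1.5026 min


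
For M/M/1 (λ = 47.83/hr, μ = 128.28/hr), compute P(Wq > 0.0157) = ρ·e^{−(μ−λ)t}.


ρ = 47.83/128.28 = 0.3729
P(Wq > t) = ρ·e^{−(μ−λ)t} = 0.3729·e^{−1.2631}
= 0.3729·0.282786 = 0.105439

Final: 0.105439


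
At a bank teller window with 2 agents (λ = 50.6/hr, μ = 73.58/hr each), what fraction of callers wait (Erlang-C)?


a = λ/μ = 0.6877; ρ = a/2 = 0.3438
P₀ = 0.488269 (from M/M/c formula)
C(c,a) = [a^c/(c!(1−ρ))]·P₀ = [0.47291/(2·0.6562)]·0.488269
= 0.36037·0.488269 = 0.175955

Final: 0.175955


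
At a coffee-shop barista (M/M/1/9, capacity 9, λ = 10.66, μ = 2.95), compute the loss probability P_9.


ρ = λ/μ = 10.66/2.95 = 3.6136
P_K = (1−ρ)ρ^K/(1−ρ^(K+1)) = (-2.6136·105054.993061)/(1 − 379622.449502)
= -274567.456441/-379621.449502 = 0.723266

Final: 0.723266


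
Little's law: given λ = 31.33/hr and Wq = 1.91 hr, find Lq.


Lq = λWq = 31.33·1.91 = 59.8403

Final: 59.8403


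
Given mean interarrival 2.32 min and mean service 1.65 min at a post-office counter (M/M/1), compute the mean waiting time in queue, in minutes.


λ = 60/2.32 = 25.8621 /hr
μ = 60/1.65 = 36.3636 /hr
ρ = λ/μ = 25.8621/36.3636 = 0.7112
Wq = ρ/(μ−λ) = 0.7112/(36.3636−25.8621) = 0.06772 hr
In minutes: 0.06772·60 = 4.063 min

Final: 4.063 min


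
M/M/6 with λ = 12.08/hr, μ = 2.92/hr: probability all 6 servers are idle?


a = λ/μ = 12.08/2.92 = 4.1370; ρ = a/c = 0.6895
Σ_{k=0}^{5} a^k/k! (terms k=0..5) = 1.00000 + 4.13699 + 8.55733 + 11.80052 + 12.20464 + 10.09809 = 47.79756
Tail: a^6/(6!(1−ρ)) = 5013.07840/(720·0.3105) = 22.42370
P₀ = 1/(47.79756 + 22.42370) = 1/70.22126 = 0.014241

Final: 0.014241


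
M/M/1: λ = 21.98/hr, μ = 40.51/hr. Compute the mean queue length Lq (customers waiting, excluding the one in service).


ρ = 21.98/40.51 = 0.5426
Lq = ρ²/(1−ρ) = 0.2944/0.4574 = 0.6436

Final: 0.6436


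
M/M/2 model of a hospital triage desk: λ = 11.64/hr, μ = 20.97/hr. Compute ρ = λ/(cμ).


ρ = λ/(cμ) = 11.64/(2·20.97) = 11.64/41.94 = 0.2775

Final: 0.2775


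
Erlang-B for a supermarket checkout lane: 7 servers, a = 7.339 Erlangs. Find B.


B(c,a) = (a^c/c!) / Σ_{k=0}^{c} a^k/k!
a^7/7! = 227.524243
Σ terms (k=0..7): 1.00000 + 7.33900 + 26.93046 + 65.88088 + 120.87495 + 177.42025 + 217.01454 + 227.52424 = 843.984328
B = 227.524243/843.984328 = 0.269583

Final: 0.269583


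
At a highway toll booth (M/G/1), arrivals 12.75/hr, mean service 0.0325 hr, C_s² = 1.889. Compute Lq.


ρ = λ·E[S] = 12.75·0.0325 = 0.4144
Lq = ρ²(1+C_s²)/(2(1−ρ)) = 0.1717·(1+1.889)/(2·0.5856)
= 0.1717·2.8890/1.1713 = 0.42353

Final: 0.42353


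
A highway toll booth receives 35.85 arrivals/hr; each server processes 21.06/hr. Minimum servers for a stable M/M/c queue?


Stability requires cμ > λ ⇔ c > λ/μ.
λ/μ = 35.85/21.06 = 1.7023
Minimum integer c = ⌊1.7023⌋ + 1 = 2
Check: 2·21.06 = 42.12 > 35.85, while 1·21.06 = 21.06 ≤ 35.85

Final: 2 servers


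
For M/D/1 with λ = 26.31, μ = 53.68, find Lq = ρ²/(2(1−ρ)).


ρ = 26.31/53.68 = 0.4901
M/D/1: Lq = ρ²/(2(1−ρ)) = 0.2402/(2·0.5099) = 0.23557

Final: 0.23557


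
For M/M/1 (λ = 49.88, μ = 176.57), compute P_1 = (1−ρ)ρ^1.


ρ = 49.88/176.57 = 0.2825
P_n = (1−ρ)·ρ^n = (1 − 0.2825)·0.2825^1 = 0.7175·0.282494 = 0.202691

Final: 0.202691


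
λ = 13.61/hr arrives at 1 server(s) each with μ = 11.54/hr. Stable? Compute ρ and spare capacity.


Total capacity cμ = 1·11.54 = 11.54/hr
ρ = λ/(cμ) = 13.61/11.54 = 1.1794
Stable ⇔ ρ < 1: NO
Spare capacity = cμ − λ = 11.54 − 13.61 = -2.07/hr

Final: ρ = 1.1794; unstable; margin = -2.07/hr


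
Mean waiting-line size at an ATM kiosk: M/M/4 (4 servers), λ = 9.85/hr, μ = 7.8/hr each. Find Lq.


a = λ/μ = 1.2628; ρ = a/4 = 0.3157
P₀ = 0.281637
Lq = P₀·a^c·ρ / (c!·(1−ρ)²) = 0.281637·2.54312·0.3157/(24·0.46826)
= 0.02012

Final: 0.02012


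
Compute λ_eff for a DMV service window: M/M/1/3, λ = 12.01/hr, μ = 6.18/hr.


ρ = 1.9434; P_K = (1−ρ)ρ^3/(1−ρ^4) = 0.522028
λ_eff = λ(1 − P_K) = 12.01·(1 − 0.522028) = 12.01·0.477972 = 5.7404 /hr

Final: 5.7404 /hr


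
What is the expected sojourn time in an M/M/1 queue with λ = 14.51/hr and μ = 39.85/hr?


W = 1/(μ−λ) = 1/(39.85 − 14.51) = 1/25.34 = 0.03946 hr

Final: 0.03946 hr


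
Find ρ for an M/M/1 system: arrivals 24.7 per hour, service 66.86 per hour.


ρ = λ/μ = 24.7/66.86 = 0.3694

Final: 0.3694


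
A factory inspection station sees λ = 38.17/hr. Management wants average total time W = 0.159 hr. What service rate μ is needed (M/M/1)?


W = 1/(μ−λ) ⇒ μ − λ = 1/W = 1/0.159 = 6.2893
μ = λ + 1/W = 38.17 + 6.2893 = 44.4593 per hr

Final: 44.4593 /hr


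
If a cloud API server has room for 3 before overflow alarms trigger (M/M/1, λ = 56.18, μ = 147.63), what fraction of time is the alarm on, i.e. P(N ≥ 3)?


ρ = 56.18/147.63 = 0.3805
P(N ≥ n) = ρ^n = 0.3805^3 = 0.055109

Final: 0.055109


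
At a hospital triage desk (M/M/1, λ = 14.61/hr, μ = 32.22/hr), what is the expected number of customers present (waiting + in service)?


ρ = λ/μ = 14.61/32.22 = 0.4534
L = ρ/(1−ρ) = 0.4534/(1 − 0.4534) = 0.4534/0.5466 = 0.8296

Final: 0.8296


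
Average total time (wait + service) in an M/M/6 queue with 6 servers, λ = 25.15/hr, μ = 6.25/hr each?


a = 4.0240; ρ = 0.6707; P₀ = 0.016233
Lq = P₀·a^c·ρ/(c!(1−ρ)²) = 0.59190
Wq = Lq/λ = 0.59190/25.15 = 0.02353 hr
W = Wq + 1/μ = 0.02353 + 0.16000 = 0.18353 hr

Final: 0.18353 hr


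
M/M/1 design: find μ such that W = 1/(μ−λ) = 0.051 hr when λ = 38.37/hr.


W = 1/(μ−λ) ⇒ μ − λ = 1/W = 1/0.051 = 19.6078
μ = λ + 1/W = 38.37 + 19.6078 = 57.9778 per hr

Final: 57.9778 /hr


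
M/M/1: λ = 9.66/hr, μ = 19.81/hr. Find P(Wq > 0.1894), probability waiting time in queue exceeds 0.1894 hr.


ρ = 9.66/19.81 = 0.4876
P(Wq > t) = ρ·e^{−(μ−λ)t} = 0.4876·e^{−1.9224}
= 0.4876·0.146254 = 0.071318

Final: 0.071318


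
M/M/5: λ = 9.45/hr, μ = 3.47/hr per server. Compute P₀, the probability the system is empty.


a = λ/μ = 9.45/3.47 = 2.7233; ρ = a/c = 0.5447
Σ_{k=0}^{4} a^k/k! (terms k=0..4) = 1.00000 + 2.72334 + 3.70830 + 3.36632 + 2.29191 = 13.08988
Tail: a^5/(5!(1−ρ)) = 149.79995/(120·0.4553) = 2.74159
P₀ = 1/(13.08988 + 2.74159) = 1/15.83147 = 0.063165

Final: 0.063165


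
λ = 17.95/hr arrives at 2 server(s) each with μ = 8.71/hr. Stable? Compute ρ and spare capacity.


Total capacity cμ = 2·8.71 = 17.42/hr
ρ = λ/(cμ) = 17.95/17.42 = 1.0304
Stable ⇔ ρ < 1: NO
Spare capacity = cμ − λ = 17.42 − 17.95 = -0.53/hr

Final: ρ = 1.0304; unstable; margin = -0.53/hr


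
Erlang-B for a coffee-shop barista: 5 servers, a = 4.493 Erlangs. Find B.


B(c,a) = (a^c/c!) / Σ_{k=0}^{c} a^k/k!
a^5/5! = 15.258114
Σ terms (k=0..5): 1.00000 + 4.49300 + 10.09352 + 15.11674 + 16.97987 + 15.25811 = 62.941246
B = 15.258114/62.941246 = 0.242418

Final: 0.242418


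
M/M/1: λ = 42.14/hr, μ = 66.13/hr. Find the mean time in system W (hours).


W = 1/(μ−λ) = 1/(66.13 − 42.14) = 1/23.99 = 0.04168 hr

Final: 0.04168 hr


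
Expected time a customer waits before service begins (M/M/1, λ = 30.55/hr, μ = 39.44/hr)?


ρ = 30.55/39.44 = 0.7746
Wq = ρ/(μ−λ) = 0.7746/(39.44 − 30.55) = 0.7746/8.89 = 0.08713 hr

Final: 0.08713 hr


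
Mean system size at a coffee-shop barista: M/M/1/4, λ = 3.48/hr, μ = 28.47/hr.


ρ = 3.48/28.47 = 0.1222
L = ρ[1 − (K+1)ρ^K + Kρ^(K+1)] / [(1−ρ)(1−ρ^(K+1))]
Numerator: 0.1222·(1 − 5·0.0002232 + 4·0.00002729) = 0.122111
Denominator: (0.8778)·(0.999973) = 0.877742
L = 0.122111/0.877742 = 0.1391

Final: 0.1391


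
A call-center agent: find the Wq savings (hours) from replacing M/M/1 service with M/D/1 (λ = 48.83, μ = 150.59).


ρ = 48.83/150.59 = 0.3243
Wq(M/M/1) = ρ/(μ−λ) = 0.3243/101.76 = 0.003186 hr
Wq(M/D/1) = ρ/(2(μ−λ)) = 0.001593 hr
Savings = 0.003186 − 0.001593 = 0.001593 hr

Final: 0.001593 hr


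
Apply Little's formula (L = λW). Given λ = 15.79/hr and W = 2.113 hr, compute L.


L = λW = 15.79·2.113 = 33.3643

Final: 33.3643


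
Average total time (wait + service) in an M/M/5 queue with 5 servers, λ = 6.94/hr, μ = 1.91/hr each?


a = 3.6335; ρ = 0.7267; P₀ = 0.021832
Lq = P₀·a^c·ρ/(c!(1−ρ)²) = 1.12106
Wq = Lq/λ = 1.12106/6.94 = 0.16154 hr
W = Wq + 1/μ = 0.16154 + 0.52356 = 0.68510 hr

Final: 0.68510 hr


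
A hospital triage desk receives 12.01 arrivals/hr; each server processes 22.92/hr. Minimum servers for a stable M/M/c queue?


Stability requires cμ > λ ⇔ c > λ/μ.
λ/μ = 12.01/22.92 = 0.5240
Minimum integer c = ⌊0.5240⌋ + 1 = 1
Check: 1·22.92 = 22.92 > 12.01, while 0·22.92 = 0.00 ≤ 12.01

Final: 1 servers


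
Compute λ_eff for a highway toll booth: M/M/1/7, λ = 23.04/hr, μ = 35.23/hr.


ρ = 0.6540; P_K = (1−ρ)ρ^7/(1−ρ^8) = 0.018317
λ_eff = λ(1 − P_K) = 23.04·(1 − 0.018317) = 23.04·0.981683 = 22.6180 /hr

Final: 22.6180 /hr


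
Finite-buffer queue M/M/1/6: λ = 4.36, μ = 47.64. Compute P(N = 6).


ρ = λ/μ = 4.36/47.64 = 0.09152
P_K = (1−ρ)ρ^K/(1−ρ^(K+1)) = (0.9085·0.0000005876)/(1 − 0.00000005378)
= 0.0000005338/1.000000 = 0.0000005338

Final: 0.0000005338


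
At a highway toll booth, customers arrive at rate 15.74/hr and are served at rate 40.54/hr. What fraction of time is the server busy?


ρ = λ/μ = 15.74/40.54 = 0.3883

Final: 0.3883
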